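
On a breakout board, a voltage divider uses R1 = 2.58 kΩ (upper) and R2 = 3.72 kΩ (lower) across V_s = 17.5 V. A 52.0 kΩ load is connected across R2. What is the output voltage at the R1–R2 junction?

R2 ‖ R_L = (3.72 × 52.0)/(3.72 + 52.0) = 3.472 kΩ.
Voltage divider with the loaded lower leg: V_out = 17.5 × 3.472/(2.58 + 3.472) = 17.5 × 0.5737 = 10.04 V.

V_out ≈ 10.0 V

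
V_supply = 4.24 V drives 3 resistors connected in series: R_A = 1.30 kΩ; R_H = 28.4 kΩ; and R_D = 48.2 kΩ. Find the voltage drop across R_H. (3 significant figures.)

Series total: ΣR = 1.30 + 28.4 + 48.2 = 77.90 kΩ.
By the voltage-divider rule, V = 4.24 × 28.40/77.90 = 1.546 V.

V ≈ 1.55 V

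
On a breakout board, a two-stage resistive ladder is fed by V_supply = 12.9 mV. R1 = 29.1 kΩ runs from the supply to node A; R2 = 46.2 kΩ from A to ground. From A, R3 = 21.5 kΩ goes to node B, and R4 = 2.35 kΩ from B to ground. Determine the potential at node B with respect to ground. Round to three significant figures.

V_B ≈ 0.446 mV

Looking into the second stage from A: R3 + R4 = 23.85 kΩ appears in parallel with R2.
Effective lower resistance at A: R2 ‖ 23.85 = 15.73 kΩ.
V_A = 12.9 × 15.73/(29.1 + 15.73) = 4.526 mV.
V_B = V_A × 0.09853 = 0.4460 mV.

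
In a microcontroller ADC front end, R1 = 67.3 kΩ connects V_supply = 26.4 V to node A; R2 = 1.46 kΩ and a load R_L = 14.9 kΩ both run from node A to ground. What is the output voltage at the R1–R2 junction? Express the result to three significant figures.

R2 ‖ R_L = (1.46 × 14.9)/(1.46 + 14.9) = 1.330 kΩ.
Voltage divider with the loaded lower leg: V_out = 26.4 × 1.330/(67.3 + 1.330) = 26.4 × 0.01938 = 0.5115 V.

V_out ≈ 0.512 V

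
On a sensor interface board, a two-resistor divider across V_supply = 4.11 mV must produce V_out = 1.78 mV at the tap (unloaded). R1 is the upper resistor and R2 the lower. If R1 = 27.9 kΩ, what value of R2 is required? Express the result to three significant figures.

The divider ratio is R2/(R1+R2) = 1.78/4.11 = 0.4331.
So R2 = R1 · V_out/(V_supply − V_out) = 27.9 × 1.78/(4.11 − 1.78) = 27.9 × 0.7639 = 21.31 kΩ.

R2 ≈ 21.3 kΩ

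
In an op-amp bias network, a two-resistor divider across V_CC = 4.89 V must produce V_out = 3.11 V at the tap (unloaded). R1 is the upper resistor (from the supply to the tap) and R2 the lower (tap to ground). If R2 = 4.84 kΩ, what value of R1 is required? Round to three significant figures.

V_out/V_CC = R2/(R1+R2) = 0.6360.
R1 = R2·(1/k − 1) = 4.84 × 0.5723 = 2.770 kΩ.

R1 ≈ 2.77 kΩ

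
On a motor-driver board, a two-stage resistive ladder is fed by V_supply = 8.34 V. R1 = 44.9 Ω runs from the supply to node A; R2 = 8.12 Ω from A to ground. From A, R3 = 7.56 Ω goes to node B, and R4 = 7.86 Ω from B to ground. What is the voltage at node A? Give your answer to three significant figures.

V_A ≈ 0.883 V

Looking into the second stage from A: R3 + R4 = 15.42 Ω appears in parallel with R2.
R2 ‖ (R3+R4) = 5.319 Ω.
First divider: V_A = V_supply · 5.319/(44.9 + 5.319) = 0.8833 V.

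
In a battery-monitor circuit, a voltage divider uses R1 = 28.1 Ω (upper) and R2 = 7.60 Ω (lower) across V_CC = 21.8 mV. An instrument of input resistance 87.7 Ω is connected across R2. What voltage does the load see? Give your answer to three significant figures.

V_out ≈ 4.34 mV

The load sits in parallel with R2, giving an effective lower resistance R2' = R2·R_L/(R2+R_L) = 6.994 Ω.
Voltage divider with the loaded lower leg: V_out = 21.8 × 6.994/(28.1 + 6.994) = 21.8 × 0.1993 = 4.345 mV.
(Unloaded it would be 4.64 mV; the load pulls it down.)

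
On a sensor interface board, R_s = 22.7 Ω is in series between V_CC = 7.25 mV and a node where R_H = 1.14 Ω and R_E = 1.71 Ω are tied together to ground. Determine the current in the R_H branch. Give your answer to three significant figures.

Equivalent of the parallel group: R_p = 0.6840 Ω.
V_A by voltage divider: V_A = 7.25 × 0.6840/(22.7 + 0.6840) = 0.2121 mV.
Branch current I = V_A/R_H = 0.2121/1.14 = 0.1860 mA.

I ≈ 0.186 mA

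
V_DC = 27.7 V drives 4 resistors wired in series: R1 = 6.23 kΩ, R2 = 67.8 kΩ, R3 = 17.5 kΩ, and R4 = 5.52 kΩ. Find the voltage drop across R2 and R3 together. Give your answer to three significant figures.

V ≈ 24.3 V

Total series resistance ΣR = 6.23 + 67.8 + 17.5 + 5.52 = 97.05 kΩ.
R_{R2..R3} = 67.8 + 17.5 = 85.30 kΩ.
Voltage divider: V = V_DC · (85.30 / 97.05) = 27.7 × 0.8789 = 24.35 V.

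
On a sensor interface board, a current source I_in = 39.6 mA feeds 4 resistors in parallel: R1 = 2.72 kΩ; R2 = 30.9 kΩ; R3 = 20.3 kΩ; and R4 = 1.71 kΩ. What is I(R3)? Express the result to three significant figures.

I ≈ 1.89 mA

Conductances: ΣG = 1/2.72 + 1/30.9 + 1/20.3 + 1/1.71 = 1.034 (1/kΩ).
Current divider: I(R3) = I_in · G_k/ΣG = 39.6 × (0.04926/1.034) = 39.6 × 0.04764 = 1.886 mA.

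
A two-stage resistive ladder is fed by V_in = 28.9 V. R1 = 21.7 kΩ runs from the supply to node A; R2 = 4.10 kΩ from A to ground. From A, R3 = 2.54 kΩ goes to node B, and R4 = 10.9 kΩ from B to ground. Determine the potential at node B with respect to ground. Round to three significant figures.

The second stage (R3 + R4 = 13.44 kΩ) loads node A in parallel with R2.
R2 ‖ (R3+R4) = 3.142 kΩ.
V_A = 28.9 × 3.142/(21.7 + 3.142) = 3.655 V.
Then the unloaded second divider: V_B = V_A × R4/(R3+R4) = 3.655 × 0.8110 = 2.964 V.

V_B ≈ 2.96 V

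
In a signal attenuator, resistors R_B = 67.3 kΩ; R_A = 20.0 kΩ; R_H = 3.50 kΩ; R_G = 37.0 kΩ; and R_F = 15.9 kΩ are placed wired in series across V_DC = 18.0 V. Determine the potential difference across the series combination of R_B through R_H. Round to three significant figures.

V ≈ 11.4 V

Series total: ΣR = 67.3 + 20.0 + 3.50 + 37.0 + 15.9 = 143.7 kΩ.
R_{R_B..R_H} = 67.3 + 20.0 + 3.50 = 90.80 kΩ.
Voltage divider: V = V_DC · (90.80 / 143.7) = 18.0 × 0.6319 = 11.37 V.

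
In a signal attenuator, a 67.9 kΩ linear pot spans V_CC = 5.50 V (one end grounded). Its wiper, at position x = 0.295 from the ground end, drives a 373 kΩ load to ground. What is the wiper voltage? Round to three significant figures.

Lower segment x·R_p = 20.03 kΩ; upper segment (1−x)·R_p = 47.87 kΩ.
R_L loads the lower segment: effective lower R = 19.01 kΩ.
V_out = 5.50 × 19.01/(47.87 + 19.01) = 1.563 V.

V_out ≈ 1.56 V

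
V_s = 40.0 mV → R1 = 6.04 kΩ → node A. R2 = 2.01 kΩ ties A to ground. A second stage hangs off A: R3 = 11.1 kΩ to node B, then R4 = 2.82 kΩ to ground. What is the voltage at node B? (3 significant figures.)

V_B ≈ 1.83 mV

The second stage (R3 + R4 = 13.92 kΩ) loads node A in parallel with R2.
Effective lower resistance at A: R2 ‖ 13.92 = 1.756 kΩ.
So V_A = 40.0 × 0.2253 = 9.011 mV.
Stage 2 is unloaded, so V_B = V_A · R4/(R3+R4) = 9.011 × 2.82/13.92 = 1.826 mV.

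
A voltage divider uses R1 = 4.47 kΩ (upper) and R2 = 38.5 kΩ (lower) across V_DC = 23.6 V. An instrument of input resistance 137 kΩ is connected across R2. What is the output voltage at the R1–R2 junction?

V_out ≈ 20.5 V

First combine the lower leg with the load: R2 ‖ R_L = 30.05 kΩ.
Now apply the divider: V_out = 23.6 × 0.8705 = 20.54 V.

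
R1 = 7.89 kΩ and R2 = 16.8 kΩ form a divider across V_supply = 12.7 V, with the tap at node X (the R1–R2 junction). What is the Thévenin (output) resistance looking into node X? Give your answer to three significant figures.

R_th ≈ 5.37 kΩ

Looking into X with the source shorted: R_th = R1·R2/(R1+R2) = 7.890 × 16.8/24.69 = 5.369 kΩ.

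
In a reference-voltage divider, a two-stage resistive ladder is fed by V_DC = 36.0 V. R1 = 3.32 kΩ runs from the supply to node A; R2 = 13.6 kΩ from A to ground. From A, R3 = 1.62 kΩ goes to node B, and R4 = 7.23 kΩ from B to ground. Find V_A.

Node A sees R2 in parallel with the series input of stage 2, R3 + R4 = 8.850 kΩ.
R2 ‖ (R3+R4) = 5.361 kΩ.
V_A = 36.0 × 5.361/(3.32 + 5.361) = 22.23 V.

V_A ≈ 22.2 V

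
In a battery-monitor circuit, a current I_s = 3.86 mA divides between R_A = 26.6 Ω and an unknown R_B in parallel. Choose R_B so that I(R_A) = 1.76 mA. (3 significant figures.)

R_B ≈ 22.3 Ω

The fraction through R_A equals R_B/(R_A+R_B).
1.76/3.86 = R_B/(R_A + R_B) → R_B = R_A · (0.4560)/(1 − 0.4560) = 26.6 × 0.8381 = 22.29 Ω.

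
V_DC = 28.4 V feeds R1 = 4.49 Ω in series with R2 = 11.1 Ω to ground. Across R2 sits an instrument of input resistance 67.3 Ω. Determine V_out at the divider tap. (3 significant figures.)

V_out ≈ 19.3 V

R2 ‖ R_L = (11.1 × 67.3)/(11.1 + 67.3) = 9.528 Ω.
Voltage divider with the loaded lower leg: V_out = 28.4 × 9.528/(4.49 + 9.528) = 28.4 × 0.6797 = 19.30 V.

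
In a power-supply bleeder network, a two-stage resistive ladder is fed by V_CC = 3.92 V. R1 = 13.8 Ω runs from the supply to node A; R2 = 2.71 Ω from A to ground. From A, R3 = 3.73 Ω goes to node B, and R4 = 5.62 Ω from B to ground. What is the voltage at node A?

The second stage (R3 + R4 = 9.350 Ω) loads node A in parallel with R2.
R2 ‖ (R3+R4) = 2.101 Ω.
First divider: V_A = V_CC · 2.101/(13.8 + 2.101) = 0.5180 V.

V_A ≈ 0.518 V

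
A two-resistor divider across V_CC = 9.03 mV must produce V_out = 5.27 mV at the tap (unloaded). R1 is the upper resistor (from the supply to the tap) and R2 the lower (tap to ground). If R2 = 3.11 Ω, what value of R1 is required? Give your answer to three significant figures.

R1 ≈ 2.22 Ω

The divider ratio is R2/(R1+R2) = 5.27/9.03 = 0.5836.
Rearranging, R1 = R2·(1−k)/k = 3.11 × 0.7135 = 2.219 Ω.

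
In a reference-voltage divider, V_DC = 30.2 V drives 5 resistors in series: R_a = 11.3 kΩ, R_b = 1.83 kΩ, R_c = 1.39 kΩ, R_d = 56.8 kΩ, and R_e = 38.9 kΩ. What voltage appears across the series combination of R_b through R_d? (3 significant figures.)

V ≈ 16.4 V

Series total: ΣR = 11.3 + 1.83 + 1.39 + 56.8 + 38.9 = 110.2 kΩ.
R_{R_b..R_d} = 1.83 + 1.39 + 56.8 = 60.02 kΩ.
By the voltage-divider rule, V = 30.2 × 60.02/110.2 = 16.45 V.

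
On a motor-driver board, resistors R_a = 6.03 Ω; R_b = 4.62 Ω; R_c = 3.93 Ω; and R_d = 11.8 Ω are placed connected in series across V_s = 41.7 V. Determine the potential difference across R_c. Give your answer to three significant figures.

V ≈ 6.21 V

ΣR = 6.03 + 4.62 + 3.93 + 11.8 = 26.38 Ω.
Voltage divider: V = V_s · (3.930 / 26.38) = 41.7 × 0.1490 = 6.212 V.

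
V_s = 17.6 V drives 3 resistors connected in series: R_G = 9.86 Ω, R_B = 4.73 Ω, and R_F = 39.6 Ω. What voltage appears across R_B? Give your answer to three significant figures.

V ≈ 1.54 V

Series total: ΣR = 9.86 + 4.73 + 39.6 = 54.19 Ω.
V = V_s · R/ΣR = 17.6 × 0.08729 = 1.536 V.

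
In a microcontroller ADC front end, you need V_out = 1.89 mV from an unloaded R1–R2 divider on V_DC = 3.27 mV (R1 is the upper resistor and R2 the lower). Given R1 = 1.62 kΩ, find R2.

R2 ≈ 2.22 kΩ

V_out/V_DC = R2/(R1+R2) = 0.5780.
So R2 = R1 · V_out/(V_DC − V_out) = 1.62 × 1.89/(3.27 − 1.89) = 1.62 × 1.370 = 2.219 kΩ.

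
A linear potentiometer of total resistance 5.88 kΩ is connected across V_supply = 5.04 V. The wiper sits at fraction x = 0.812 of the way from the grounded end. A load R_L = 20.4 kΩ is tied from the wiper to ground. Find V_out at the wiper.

V_out ≈ 3.92 V

Split the track: R_lower = x·R_p = 4.775 kΩ, R_upper = (1−x)·R_p = 1.105 kΩ.
R_L loads the lower segment: effective lower R = 3.869 kΩ.
V_out = 5.04 × 3.869/(1.105 + 3.869) = 3.920 V.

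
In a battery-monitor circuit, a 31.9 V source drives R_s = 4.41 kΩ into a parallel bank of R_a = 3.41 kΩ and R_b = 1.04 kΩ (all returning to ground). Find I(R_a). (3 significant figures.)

Parallel bank: R_p = 1/(1/3.41 + 1/1.04) = 0.7969 kΩ.
V_A by voltage divider: V_A = 31.9 × 0.7969/(4.41 + 0.7969) = 4.882 V.
Branch current I = V_A/R_a = 4.882/3.41 = 1.432 mA.

I ≈ 1.43 mA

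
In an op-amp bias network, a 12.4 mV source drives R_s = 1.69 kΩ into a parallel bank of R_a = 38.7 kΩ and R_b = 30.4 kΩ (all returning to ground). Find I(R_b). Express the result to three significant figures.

Equivalent of the parallel group: R_p = 17.03 kΩ.
Node voltage V_A = V_DC · R_p/(R_s + R_p) = 12.4 × 0.9097 = 11.28 mV.
I(R_b) = V_A / R_b = 11.28/30.4 = 0.3711 µA.
(Check via current divider: I_total = 0.6625 µA; share G_k/ΣG = 0.5601 → same result.)

I ≈ 0.371 µA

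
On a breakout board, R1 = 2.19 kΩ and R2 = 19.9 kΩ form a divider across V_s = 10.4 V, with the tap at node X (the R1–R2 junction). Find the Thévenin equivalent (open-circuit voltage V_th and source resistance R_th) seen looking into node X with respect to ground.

V_th ≈ 9.37 V, R_th ≈ 1.97 kΩ

With X open, the divider is unloaded: V_th = 10.4 × 19.9/22.09 = 9.369 V.
Looking into X with the source shorted: R_th = R1·R2/(R1+R2) = 2.190 × 19.9/22.09 = 1.973 kΩ.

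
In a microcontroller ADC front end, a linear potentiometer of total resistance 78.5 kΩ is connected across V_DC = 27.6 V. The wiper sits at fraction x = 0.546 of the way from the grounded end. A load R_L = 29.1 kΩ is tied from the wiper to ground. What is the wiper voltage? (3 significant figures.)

Split the track: R_lower = x·R_p = 42.86 kΩ, R_upper = (1−x)·R_p = 35.64 kΩ.
R_L loads the lower segment: effective lower R = 17.33 kΩ.
Loaded-divider output: V_out = 27.6 × 0.3272 = 9.031 V.

V_out ≈ 9.03 V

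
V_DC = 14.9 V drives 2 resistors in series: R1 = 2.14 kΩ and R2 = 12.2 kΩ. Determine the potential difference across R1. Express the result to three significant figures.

V ≈ 2.22 V

Series total: ΣR = 2.14 + 12.2 = 14.34 kΩ.
By the voltage-divider rule, V = 14.9 × 2.140/14.34 = 2.224 V.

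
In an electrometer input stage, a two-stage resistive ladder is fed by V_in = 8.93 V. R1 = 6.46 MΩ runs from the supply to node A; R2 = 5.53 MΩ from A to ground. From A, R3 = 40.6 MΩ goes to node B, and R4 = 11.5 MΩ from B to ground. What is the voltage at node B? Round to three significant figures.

V_B ≈ 0.860 V

Node A sees R2 in parallel with the series input of stage 2, R3 + R4 = 52.10 MΩ.
Effective lower resistance at A: R2 ‖ 52.10 = 4.999 MΩ.
V_A = 8.93 × 4.999/(6.46 + 4.999) = 3.896 V.
V_B = V_A × 0.2207 = 0.8599 V.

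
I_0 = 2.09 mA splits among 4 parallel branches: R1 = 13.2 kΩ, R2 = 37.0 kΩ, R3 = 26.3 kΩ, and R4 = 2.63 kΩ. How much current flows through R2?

I ≈ 0.108 mA

Conductances: ΣG = 1/13.2 + 1/37.0 + 1/26.3 + 1/2.63 = 0.5210 (1/kΩ).
By the current-divider rule, I = I_0 · G_k/ΣG = 2.09 × 0.05187 = 0.1084 mA.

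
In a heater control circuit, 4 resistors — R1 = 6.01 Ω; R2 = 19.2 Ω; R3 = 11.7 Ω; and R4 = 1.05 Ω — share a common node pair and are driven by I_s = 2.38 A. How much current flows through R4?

Conductances: ΣG = 1/6.01 + 1/19.2 + 1/11.7 + 1/1.05 = 1.256 (1/Ω).
By the current-divider rule, I = I_s · G_k/ΣG = 2.38 × 0.7581 = 1.804 A.

I ≈ 1.80 A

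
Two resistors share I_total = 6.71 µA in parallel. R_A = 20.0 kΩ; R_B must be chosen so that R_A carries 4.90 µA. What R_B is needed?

R_B ≈ 54.1 kΩ

The fraction through R_A equals R_B/(R_A+R_B).
4.90/6.71 = R_B/(R_A + R_B) → R_B = R_A · (0.7303)/(1 − 0.7303) = 20.0 × 2.707 = 54.14 kΩ.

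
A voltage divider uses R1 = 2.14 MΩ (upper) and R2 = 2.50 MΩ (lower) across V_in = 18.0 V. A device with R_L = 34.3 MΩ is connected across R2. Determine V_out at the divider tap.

V_out ≈ 9.38 V

R2 ‖ R_L = (2.50 × 34.3)/(2.50 + 34.3) = 2.330 MΩ.
Voltage divider with the loaded lower leg: V_out = 18.0 × 2.330/(2.14 + 2.330) = 18.0 × 0.5213 = 9.383 V.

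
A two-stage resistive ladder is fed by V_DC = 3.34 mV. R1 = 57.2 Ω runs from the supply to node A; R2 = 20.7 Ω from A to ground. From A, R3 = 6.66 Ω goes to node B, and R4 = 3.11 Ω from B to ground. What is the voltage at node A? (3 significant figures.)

V_A ≈ 0.347 mV

Node A sees R2 in parallel with the series input of stage 2, R3 + R4 = 9.770 Ω.
R2 ‖ (R3+R4) = 6.637 Ω.
First divider: V_A = V_DC · 6.637/(57.2 + 6.637) = 0.3473 mV.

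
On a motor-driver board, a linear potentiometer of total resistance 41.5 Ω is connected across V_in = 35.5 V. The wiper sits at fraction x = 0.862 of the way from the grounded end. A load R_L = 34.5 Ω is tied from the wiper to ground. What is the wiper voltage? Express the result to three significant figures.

V_out ≈ 26.8 V

Lower segment x·R_p = 35.77 Ω; upper segment (1−x)·R_p = 5.727 Ω.
(x·R_p) ‖ R_L = 17.56 Ω.
V_out = 35.5 × 17.56/(5.727 + 17.56) = 26.77 V.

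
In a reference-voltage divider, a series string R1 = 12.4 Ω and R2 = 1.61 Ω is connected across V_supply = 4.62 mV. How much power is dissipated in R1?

ΣR = 14.01 Ω → I = 4.62/14.01 = 0.3298 mA.
V(R1) = I·R = 4.089 mV; P = V·I = 4.089 × 0.3298 = 1.348 µW.

P ≈ 1.35 µW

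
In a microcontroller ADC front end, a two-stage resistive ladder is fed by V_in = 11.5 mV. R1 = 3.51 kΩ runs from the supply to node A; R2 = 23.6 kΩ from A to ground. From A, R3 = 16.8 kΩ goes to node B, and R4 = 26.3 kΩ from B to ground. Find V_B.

The second stage (R3 + R4 = 43.10 kΩ) loads node A in parallel with R2.
Effective lower resistance at A: R2 ‖ 43.10 = 15.25 kΩ.
First divider: V_A = V_in · 15.25/(3.51 + 15.25) = 9.348 mV.
Then the unloaded second divider: V_B = V_A × R4/(R3+R4) = 9.348 × 0.6102 = 5.704 mV.

V_B ≈ 5.70 mV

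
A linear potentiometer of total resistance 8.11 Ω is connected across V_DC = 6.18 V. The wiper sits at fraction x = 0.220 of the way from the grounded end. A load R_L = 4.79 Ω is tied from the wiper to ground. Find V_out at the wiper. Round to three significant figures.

Split the track: R_lower = x·R_p = 1.784 Ω, R_upper = (1−x)·R_p = 6.326 Ω.
R_L loads the lower segment: effective lower R = 1.300 Ω.
Then V_out = V_DC · 1.300/(6.326 + 1.300) = 1.054 V.
(Unloaded: V_out = x·V_DC = 1.36 V.)

V_out ≈ 1.05 V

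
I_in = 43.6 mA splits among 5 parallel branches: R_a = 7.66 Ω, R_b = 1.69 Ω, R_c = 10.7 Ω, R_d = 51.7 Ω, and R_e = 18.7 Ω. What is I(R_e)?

ΣG = 1/7.66 + 1/1.69 + 1/10.7 + 1/51.7 + 1/18.7 = 0.8885.
Current divider: I(R_e) = I_in · G_k/ΣG = 43.6 × (0.05348/0.8885) = 43.6 × 0.06018 = 2.624 mA.

I ≈ 2.62 mA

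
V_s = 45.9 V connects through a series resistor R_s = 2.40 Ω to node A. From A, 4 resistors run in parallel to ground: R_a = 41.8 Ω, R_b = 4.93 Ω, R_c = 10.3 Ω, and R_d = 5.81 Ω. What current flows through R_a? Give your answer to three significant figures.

I ≈ 0.501 A

Combine the parallel branches: R_p = (1/41.8 + 1/4.93 + 1/10.3 + 1/5.81)⁻¹ = 2.016 Ω.
V_A = 45.9 × 2.016/4.416 = 20.96 V.
Branch current I = V_A/R_a = 20.96/41.8 = 0.5013 A.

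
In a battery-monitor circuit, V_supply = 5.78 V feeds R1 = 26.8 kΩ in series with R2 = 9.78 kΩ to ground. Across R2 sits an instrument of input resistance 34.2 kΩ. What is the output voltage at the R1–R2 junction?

V_out ≈ 1.28 V

R2 ‖ R_L = (9.78 × 34.2)/(9.78 + 34.2) = 7.605 kΩ.
Voltage divider with the loaded lower leg: V_out = 5.78 × 7.605/(26.8 + 7.605) = 5.78 × 0.2210 = 1.278 V.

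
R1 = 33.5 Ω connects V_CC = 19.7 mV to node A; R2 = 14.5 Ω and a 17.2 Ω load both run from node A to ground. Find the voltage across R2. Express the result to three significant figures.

R2 ‖ R_L = (14.5 × 17.2)/(14.5 + 17.2) = 7.868 Ω.
Then V_out = V_CC · R2'/(R1 + R2') = 19.7 × 7.868/41.37 = 3.747 mV.
(Unloaded it would be 5.95 mV; the load pulls it down.)

V_out ≈ 3.75 mV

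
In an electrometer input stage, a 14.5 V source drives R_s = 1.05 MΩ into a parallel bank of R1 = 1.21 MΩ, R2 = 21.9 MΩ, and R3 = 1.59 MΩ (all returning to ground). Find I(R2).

Combine the parallel branches: R_p = (1/1.21 + 1/21.9 + 1/1.59)⁻¹ = 0.6662 MΩ.
V_A by voltage divider: V_A = 14.5 × 0.6662/(1.05 + 0.6662) = 5.629 V.
I(R2) = V_A / R2 = 5.629/21.9 = 0.2570 µA.

I ≈ 0.257 µA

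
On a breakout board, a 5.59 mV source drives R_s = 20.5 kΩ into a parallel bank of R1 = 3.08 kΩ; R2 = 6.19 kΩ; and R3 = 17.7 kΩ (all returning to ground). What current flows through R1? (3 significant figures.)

I ≈ 0.150 µA

Equivalent of the parallel group: R_p = 1.843 kΩ.
Node voltage V_A = V_DC · R_p/(R_s + R_p) = 5.59 × 0.08247 = 0.4610 mV.
I(R1) = V_A / R1 = 0.4610/3.08 = 0.1497 µA.
(Check via current divider: I_total = 0.2502 µA; share G_k/ΣG = 0.5982 → same result.)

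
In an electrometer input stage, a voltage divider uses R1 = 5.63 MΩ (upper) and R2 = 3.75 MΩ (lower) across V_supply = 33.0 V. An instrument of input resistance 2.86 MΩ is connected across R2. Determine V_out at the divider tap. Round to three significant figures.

V_out ≈ 7.38 V

First combine the lower leg with the load: R2 ‖ R_L = 1.623 MΩ.
Then V_out = V_supply · R2'/(R1 + R2') = 33.0 × 1.623/7.253 = 7.383 V.
(Unloaded it would be 13.2 V; the load pulls it down.)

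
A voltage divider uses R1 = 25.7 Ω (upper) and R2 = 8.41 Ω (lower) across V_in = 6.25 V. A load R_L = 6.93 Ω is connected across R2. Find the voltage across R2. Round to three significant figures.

V_out ≈ 0.805 V

The load sits in parallel with R2, giving an effective lower resistance R2' = R2·R_L/(R2+R_L) = 3.799 Ω.
Then V_out = V_in · R2'/(R1 + R2') = 6.25 × 3.799/29.50 = 0.8050 V.
(Unloaded it would be 1.54 V; the load pulls it down.)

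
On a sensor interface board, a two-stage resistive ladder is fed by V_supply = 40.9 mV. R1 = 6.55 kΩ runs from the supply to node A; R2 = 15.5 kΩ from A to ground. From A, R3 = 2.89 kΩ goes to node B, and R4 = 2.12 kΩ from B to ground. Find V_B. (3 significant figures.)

The second stage (R3 + R4 = 5.010 kΩ) loads node A in parallel with R2.
R2 ‖ (R3+R4) = 3.786 kΩ.
V_A = 40.9 × 3.786/(6.55 + 3.786) = 14.98 mV.
Then the unloaded second divider: V_B = V_A × R4/(R3+R4) = 14.98 × 0.4232 = 6.340 mV.

V_B ≈ 6.34 mV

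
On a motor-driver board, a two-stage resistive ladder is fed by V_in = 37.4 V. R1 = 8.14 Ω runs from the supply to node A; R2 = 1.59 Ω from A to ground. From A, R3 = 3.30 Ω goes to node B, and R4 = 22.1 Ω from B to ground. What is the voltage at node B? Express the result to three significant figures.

V_B ≈ 5.05 V

Node A sees R2 in parallel with the series input of stage 2, R3 + R4 = 25.40 Ω.
Effective lower resistance at A: R2 ‖ 25.40 = 1.496 Ω.
So V_A = 37.4 × 0.1553 = 5.807 V.
Stage 2 is unloaded, so V_B = V_A · R4/(R3+R4) = 5.807 × 22.1/25.40 = 5.053 V.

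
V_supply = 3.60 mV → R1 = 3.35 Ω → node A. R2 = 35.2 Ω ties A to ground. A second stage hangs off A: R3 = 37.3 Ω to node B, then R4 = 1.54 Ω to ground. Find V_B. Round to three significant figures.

Looking into the second stage from A: R3 + R4 = 38.84 Ω appears in parallel with R2.
Effective lower resistance at A: R2 ‖ 38.84 = 18.47 Ω.
First divider: V_A = V_supply · 18.47/(3.35 + 18.47) = 3.047 mV.
Then the unloaded second divider: V_B = V_A × R4/(R3+R4) = 3.047 × 0.03965 = 0.1208 mV.

V_B ≈ 0.121 mV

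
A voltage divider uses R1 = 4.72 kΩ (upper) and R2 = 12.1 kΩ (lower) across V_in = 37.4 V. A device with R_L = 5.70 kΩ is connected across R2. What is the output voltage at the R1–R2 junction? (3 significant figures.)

First combine the lower leg with the load: R2 ‖ R_L = 3.875 kΩ.
Now apply the divider: V_out = 37.4 × 0.4508 = 16.86 V.

V_out ≈ 16.9 V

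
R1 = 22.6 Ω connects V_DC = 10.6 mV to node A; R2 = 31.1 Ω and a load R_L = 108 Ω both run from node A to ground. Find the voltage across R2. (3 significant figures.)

V_out ≈ 5.48 mV

The load sits in parallel with R2, giving an effective lower resistance R2' = R2·R_L/(R2+R_L) = 24.15 Ω.
Now apply the divider: V_out = 10.6 × 0.5165 = 5.475 mV.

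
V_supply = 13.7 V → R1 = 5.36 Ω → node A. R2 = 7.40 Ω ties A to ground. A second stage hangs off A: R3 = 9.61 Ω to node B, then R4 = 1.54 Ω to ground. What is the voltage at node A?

V_A ≈ 6.21 V

Node A sees R2 in parallel with the series input of stage 2, R3 + R4 = 11.15 Ω.
R2 ‖ (R3+R4) = 4.448 Ω.
So V_A = 13.7 × 0.4535 = 6.213 V.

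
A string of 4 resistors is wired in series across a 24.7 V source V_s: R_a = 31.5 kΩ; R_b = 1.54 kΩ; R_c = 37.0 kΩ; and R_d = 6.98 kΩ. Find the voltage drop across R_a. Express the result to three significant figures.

V ≈ 10.1 V

ΣR = 31.5 + 1.54 + 37.0 + 6.98 = 77.02 kΩ.
By the voltage-divider rule, V = 24.7 × 31.50/77.02 = 10.10 V.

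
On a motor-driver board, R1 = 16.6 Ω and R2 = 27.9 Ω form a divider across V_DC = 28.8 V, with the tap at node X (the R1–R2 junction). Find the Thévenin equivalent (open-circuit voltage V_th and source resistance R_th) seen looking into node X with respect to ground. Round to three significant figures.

With X open, the divider is unloaded: V_th = 28.8 × 27.9/44.50 = 18.06 V.
Zeroing V_DC shorts the top of R1 to ground, so R_th = R1 ‖ R2 = 10.41 Ω.

V_th ≈ 18.1 V, R_th ≈ 10.4 Ω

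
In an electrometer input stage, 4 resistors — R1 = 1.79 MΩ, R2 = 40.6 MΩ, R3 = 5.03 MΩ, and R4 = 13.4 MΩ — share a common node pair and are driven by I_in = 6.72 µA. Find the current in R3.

I ≈ 1.56 µA

Conductances: ΣG = 1/1.79 + 1/40.6 + 1/5.03 + 1/13.4 = 0.8567 (1/MΩ).
By the current-divider rule, I = I_in · G_k/ΣG = 6.72 × 0.2321 = 1.559 µA.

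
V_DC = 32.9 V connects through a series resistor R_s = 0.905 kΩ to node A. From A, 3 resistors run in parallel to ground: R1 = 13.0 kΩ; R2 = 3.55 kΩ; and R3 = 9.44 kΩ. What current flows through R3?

I ≈ 2.45 mA

Parallel bank: R_p = 1/(1/13.0 + 1/3.55 + 1/9.44) = 2.153 kΩ.
V_A by voltage divider: V_A = 32.9 × 2.153/(0.905 + 2.153) = 23.16 V.
Branch current I = V_A/R3 = 23.16/9.44 = 2.454 mA.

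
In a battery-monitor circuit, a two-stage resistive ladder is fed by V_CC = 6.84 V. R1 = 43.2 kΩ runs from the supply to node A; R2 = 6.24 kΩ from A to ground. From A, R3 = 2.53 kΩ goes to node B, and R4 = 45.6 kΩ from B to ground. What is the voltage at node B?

Node A sees R2 in parallel with the series input of stage 2, R3 + R4 = 48.13 kΩ.
Effective lower resistance at A: R2 ‖ 48.13 = 5.524 kΩ.
V_A = 6.84 × 5.524/(43.2 + 5.524) = 0.7755 V.
V_B = V_A × 0.9474 = 0.7347 V.

V_B ≈ 0.735 V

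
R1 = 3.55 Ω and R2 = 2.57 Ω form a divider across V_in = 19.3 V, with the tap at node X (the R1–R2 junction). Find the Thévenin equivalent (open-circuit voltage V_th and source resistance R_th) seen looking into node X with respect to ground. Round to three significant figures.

Open-circuit (no load on X): V_th = V_in · R2/(R1 + R2) = 19.3 × 2.57/(3.550 + 2.57) = 8.105 V.
Zeroing V_in shorts the top of R1 to ground, so R_th = R1 ‖ R2 = 1.491 Ω.

V_th ≈ 8.10 V, R_th ≈ 1.49 Ω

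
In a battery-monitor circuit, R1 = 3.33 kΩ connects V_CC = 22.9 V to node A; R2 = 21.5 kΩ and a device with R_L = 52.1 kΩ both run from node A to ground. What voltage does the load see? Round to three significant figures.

First combine the lower leg with the load: R2 ‖ R_L = 15.22 kΩ.
Now apply the divider: V_out = 22.9 × 0.8205 = 18.79 V.
(Unloaded it would be 19.8 V; the load pulls it down.)

V_out ≈ 18.8 V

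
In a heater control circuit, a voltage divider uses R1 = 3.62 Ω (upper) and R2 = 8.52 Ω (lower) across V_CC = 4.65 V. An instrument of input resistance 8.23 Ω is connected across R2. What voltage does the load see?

V_out ≈ 2.49 V

R2 ‖ R_L = (8.52 × 8.23)/(8.52 + 8.23) = 4.186 Ω.
Now apply the divider: V_out = 4.65 × 0.5363 = 2.494 V.
(Unloaded it would be 3.26 V; the load pulls it down.)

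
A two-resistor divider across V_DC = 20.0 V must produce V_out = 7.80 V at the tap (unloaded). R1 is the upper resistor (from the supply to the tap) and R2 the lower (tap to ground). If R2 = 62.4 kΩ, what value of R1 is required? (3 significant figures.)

The divider ratio is R2/(R1+R2) = 7.80/20.0 = 0.3900.
R1 = R2·(1/k − 1) = 62.4 × 1.564 = 97.60 kΩ.

R1 ≈ 97.6 kΩ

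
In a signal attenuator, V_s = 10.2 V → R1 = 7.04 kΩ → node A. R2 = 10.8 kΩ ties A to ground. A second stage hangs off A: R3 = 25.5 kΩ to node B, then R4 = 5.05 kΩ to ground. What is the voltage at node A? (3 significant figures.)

V_A ≈ 5.42 V

Node A sees R2 in parallel with the series input of stage 2, R3 + R4 = 30.55 kΩ.
R2 ‖ (R3+R4) = 7.979 kΩ.
V_A = 10.2 × 7.979/(7.04 + 7.979) = 5.419 V.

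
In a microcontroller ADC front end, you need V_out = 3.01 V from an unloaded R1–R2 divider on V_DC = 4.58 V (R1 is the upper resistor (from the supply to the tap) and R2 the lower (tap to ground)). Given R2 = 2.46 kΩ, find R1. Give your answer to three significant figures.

R1 ≈ 1.28 kΩ

Required fraction k = V_out/V_DC = 0.6572.
So R1 = R2 · (V_DC/V_out − 1) = 2.46 × (4.58/3.01 − 1) = 2.46 × 0.5216 = 1.283 kΩ.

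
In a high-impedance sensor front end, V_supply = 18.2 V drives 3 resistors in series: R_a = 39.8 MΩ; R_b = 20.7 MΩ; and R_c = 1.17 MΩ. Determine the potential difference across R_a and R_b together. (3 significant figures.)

V ≈ 17.9 V

Total series resistance ΣR = 39.8 + 20.7 + 1.17 = 61.67 MΩ.
R_{R_a..R_b} = 39.8 + 20.7 = 60.50 MΩ.
By the voltage-divider rule, V = 18.2 × 60.50/61.67 = 17.85 V.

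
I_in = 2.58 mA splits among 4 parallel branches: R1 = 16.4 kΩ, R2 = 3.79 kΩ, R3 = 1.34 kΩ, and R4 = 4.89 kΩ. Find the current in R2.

I ≈ 0.534 mA

ΣG = 1/16.4 + 1/3.79 + 1/1.34 + 1/4.89 = 1.276.
By the current-divider rule, I = I_in · G_k/ΣG = 2.58 × 0.2068 = 0.5337 mA.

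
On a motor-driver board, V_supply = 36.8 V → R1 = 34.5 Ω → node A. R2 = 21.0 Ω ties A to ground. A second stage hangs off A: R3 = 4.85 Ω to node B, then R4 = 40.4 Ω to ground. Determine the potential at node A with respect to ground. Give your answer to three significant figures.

Node A sees R2 in parallel with the series input of stage 2, R3 + R4 = 45.25 Ω.
Effective lower resistance at A: R2 ‖ 45.25 = 14.34 Ω.
So V_A = 36.8 × 0.2937 = 10.81 V.

V_A ≈ 10.8 V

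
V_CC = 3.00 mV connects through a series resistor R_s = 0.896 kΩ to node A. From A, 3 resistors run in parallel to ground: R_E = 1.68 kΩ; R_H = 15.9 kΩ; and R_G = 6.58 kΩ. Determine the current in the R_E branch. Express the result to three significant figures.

I ≈ 1.03 µA

Equivalent of the parallel group: R_p = 1.234 kΩ.
V_A by voltage divider: V_A = 3.00 × 1.234/(0.896 + 1.234) = 1.738 mV.
Branch current I = V_A/R_E = 1.738/1.68 = 1.035 µA.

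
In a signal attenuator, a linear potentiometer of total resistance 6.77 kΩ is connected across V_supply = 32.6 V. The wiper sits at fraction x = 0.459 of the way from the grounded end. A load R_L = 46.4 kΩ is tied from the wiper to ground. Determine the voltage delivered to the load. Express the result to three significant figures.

V_out ≈ 14.4 V

Split the track: R_lower = x·R_p = 3.107 kΩ, R_upper = (1−x)·R_p = 3.663 kΩ.
Lower segment in parallel with the load: 3.107 ‖ 46.4 = 2.912 kΩ.
V_out = 32.6 × 2.912/(3.663 + 2.912) = 14.44 V.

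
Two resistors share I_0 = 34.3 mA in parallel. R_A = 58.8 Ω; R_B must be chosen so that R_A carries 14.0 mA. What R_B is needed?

R_B ≈ 40.6 Ω

Two-branch current divider: I_A = I_0 · R_B/(R_A + R_B).
With f = 0.4082, R_B = R_A · f/(1−f) = 58.8 × 0.6897 = 40.55 Ω.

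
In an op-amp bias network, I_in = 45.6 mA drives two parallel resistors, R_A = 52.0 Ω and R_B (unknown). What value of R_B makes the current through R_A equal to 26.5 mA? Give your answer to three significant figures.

Two-branch current divider: I_A = I_in · R_B/(R_A + R_B).
26.5/45.6 = R_B/(R_A + R_B) → R_B = R_A · (0.5811)/(1 − 0.5811) = 52.0 × 1.387 = 72.15 Ω.

R_B ≈ 72.1 Ω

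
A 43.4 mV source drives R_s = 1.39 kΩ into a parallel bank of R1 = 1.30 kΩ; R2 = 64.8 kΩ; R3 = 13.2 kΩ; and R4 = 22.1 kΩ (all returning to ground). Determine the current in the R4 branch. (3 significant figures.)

Equivalent of the parallel group: R_p = 1.104 kΩ.
Node voltage V_A = V_CC · R_p/(R_s + R_p) = 43.4 × 0.4427 = 19.21 mV.
Branch current I = V_A/R4 = 19.21/22.1 = 0.8694 µA.

I ≈ 0.869 µA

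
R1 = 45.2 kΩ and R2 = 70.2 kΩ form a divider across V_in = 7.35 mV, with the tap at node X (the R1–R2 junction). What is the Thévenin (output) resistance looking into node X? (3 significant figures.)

With V_in suppressed (replaced by a short), R_th = R1 ‖ R2 = (45.20 × 70.2)/(45.20 + 70.2) = 27.50 kΩ.

R_th ≈ 27.5 kΩ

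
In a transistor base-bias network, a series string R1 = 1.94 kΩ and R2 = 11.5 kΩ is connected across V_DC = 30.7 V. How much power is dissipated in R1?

P ≈ 10.1 mW

Series current I = V_DC/ΣR = 30.7/13.44 = 2.284 mA.
P = I²R = 5.218 × 1.94 = 10.12 mW.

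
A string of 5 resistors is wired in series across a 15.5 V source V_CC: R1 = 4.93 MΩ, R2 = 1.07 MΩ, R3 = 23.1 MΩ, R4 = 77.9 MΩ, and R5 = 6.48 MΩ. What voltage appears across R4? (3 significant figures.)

V ≈ 10.6 V

Series total: ΣR = 4.93 + 1.07 + 23.1 + 77.9 + 6.48 = 113.5 MΩ.
Voltage divider: V = V_CC · (77.90 / 113.5) = 15.5 × 0.6865 = 10.64 V.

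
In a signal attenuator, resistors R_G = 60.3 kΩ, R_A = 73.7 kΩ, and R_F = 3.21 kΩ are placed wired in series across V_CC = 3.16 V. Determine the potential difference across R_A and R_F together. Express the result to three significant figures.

V ≈ 1.77 V

Total series resistance ΣR = 60.3 + 73.7 + 3.21 = 137.2 kΩ.
R_{R_A..R_F} = 73.7 + 3.21 = 76.91 kΩ.
V = V_CC · R/ΣR = 3.16 × 0.5605 = 1.771 V.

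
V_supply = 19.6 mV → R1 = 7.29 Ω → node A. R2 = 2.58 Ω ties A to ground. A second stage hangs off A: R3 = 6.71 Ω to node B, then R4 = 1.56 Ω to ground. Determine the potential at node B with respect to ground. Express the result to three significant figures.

V_B ≈ 0.785 mV

The second stage (R3 + R4 = 8.270 Ω) loads node A in parallel with R2.
Effective lower resistance at A: R2 ‖ 8.270 = 1.967 Ω.
So V_A = 19.6 × 0.2124 = 4.164 mV.
Then the unloaded second divider: V_B = V_A × R4/(R3+R4) = 4.164 × 0.1886 = 0.7855 mV.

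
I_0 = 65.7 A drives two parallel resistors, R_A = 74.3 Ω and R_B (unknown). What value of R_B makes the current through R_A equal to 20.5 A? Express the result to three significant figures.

R_B ≈ 33.7 Ω

The fraction through R_A equals R_B/(R_A+R_B).
With f = 0.3120, R_B = R_A · f/(1−f) = 74.3 × 0.4535 = 33.70 Ω.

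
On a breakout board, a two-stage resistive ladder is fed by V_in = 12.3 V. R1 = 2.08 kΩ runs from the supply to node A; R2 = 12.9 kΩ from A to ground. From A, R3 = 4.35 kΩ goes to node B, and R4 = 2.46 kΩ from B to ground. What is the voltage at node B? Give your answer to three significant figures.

Looking into the second stage from A: R3 + R4 = 6.810 kΩ appears in parallel with R2.
Effective lower resistance at A: R2 ‖ 6.810 = 4.457 kΩ.
First divider: V_A = V_in · 4.457/(2.08 + 4.457) = 8.386 V.
Then the unloaded second divider: V_B = V_A × R4/(R3+R4) = 8.386 × 0.3612 = 3.029 V.

V_B ≈ 3.03 V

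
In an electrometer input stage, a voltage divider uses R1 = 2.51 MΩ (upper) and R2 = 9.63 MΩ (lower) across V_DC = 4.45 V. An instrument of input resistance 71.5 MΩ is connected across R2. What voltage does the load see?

First combine the lower leg with the load: R2 ‖ R_L = 8.487 MΩ.
Now apply the divider: V_out = 4.45 × 0.7718 = 3.434 V.

V_out ≈ 3.43 V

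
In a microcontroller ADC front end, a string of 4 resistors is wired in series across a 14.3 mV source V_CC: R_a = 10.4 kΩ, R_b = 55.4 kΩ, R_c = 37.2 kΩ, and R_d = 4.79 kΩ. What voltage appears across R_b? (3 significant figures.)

ΣR = 10.4 + 55.4 + 37.2 + 4.79 = 107.8 kΩ.
Voltage divider: V = V_CC · (55.40 / 107.8) = 14.3 × 0.5140 = 7.350 mV.

V ≈ 7.35 mV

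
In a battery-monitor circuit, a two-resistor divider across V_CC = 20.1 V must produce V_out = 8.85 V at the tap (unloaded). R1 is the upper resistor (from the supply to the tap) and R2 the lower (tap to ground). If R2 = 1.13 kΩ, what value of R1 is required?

R1 ≈ 1.44 kΩ

V_out/V_CC = R2/(R1+R2) = 0.4403.
So R1 = R2 · (V_CC/V_out − 1) = 1.13 × (20.1/8.85 − 1) = 1.13 × 1.271 = 1.436 kΩ.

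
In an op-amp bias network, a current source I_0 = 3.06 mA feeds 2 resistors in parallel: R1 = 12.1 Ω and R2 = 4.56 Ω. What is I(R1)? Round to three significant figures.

With just two branches, the current splits inversely with resistance.
So I = 3.06 × 4.56/16.66 = 0.8376 mA.

I ≈ 0.838 mA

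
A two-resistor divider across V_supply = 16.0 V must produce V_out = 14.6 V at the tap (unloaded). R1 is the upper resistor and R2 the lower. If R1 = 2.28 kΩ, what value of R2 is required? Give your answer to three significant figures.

R2 ≈ 23.8 kΩ

V_out/V_supply = R2/(R1+R2) = 0.9125.
So R2 = R1 · V_out/(V_supply − V_out) = 2.28 × 14.6/(16.0 − 14.6) = 2.28 × 10.43 = 23.78 kΩ.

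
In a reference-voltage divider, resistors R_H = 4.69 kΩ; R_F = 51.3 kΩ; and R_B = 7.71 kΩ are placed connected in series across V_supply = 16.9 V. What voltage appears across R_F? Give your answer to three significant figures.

Total series resistance ΣR = 4.69 + 51.3 + 7.71 = 63.70 kΩ.
Voltage divider: V = V_supply · (51.30 / 63.70) = 16.9 × 0.8053 = 13.61 V.

V ≈ 13.6 V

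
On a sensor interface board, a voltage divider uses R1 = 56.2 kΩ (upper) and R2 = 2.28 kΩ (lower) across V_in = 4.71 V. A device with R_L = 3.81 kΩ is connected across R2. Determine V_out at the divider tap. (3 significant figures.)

R2 ‖ R_L = (2.28 × 3.81)/(2.28 + 3.81) = 1.426 kΩ.
Now apply the divider: V_out = 4.71 × 0.02475 = 0.1166 V.
(Unloaded it would be 0.184 V; the load pulls it down.)

V_out ≈ 0.117 V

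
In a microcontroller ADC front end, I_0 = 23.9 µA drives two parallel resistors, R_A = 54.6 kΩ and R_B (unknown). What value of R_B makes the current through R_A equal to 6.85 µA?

Two-branch current divider: I_A = I_0 · R_B/(R_A + R_B).
6.85/23.9 = R_B/(R_A + R_B) → R_B = R_A · (0.2866)/(1 − 0.2866) = 54.6 × 0.4018 = 21.94 kΩ.

R_B ≈ 21.9 kΩ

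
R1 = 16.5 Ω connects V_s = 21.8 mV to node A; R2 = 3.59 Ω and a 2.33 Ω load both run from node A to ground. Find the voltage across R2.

The load sits in parallel with R2, giving an effective lower resistance R2' = R2·R_L/(R2+R_L) = 1.413 Ω.
Now apply the divider: V_out = 21.8 × 0.07888 = 1.720 mV.

V_out ≈ 1.72 mV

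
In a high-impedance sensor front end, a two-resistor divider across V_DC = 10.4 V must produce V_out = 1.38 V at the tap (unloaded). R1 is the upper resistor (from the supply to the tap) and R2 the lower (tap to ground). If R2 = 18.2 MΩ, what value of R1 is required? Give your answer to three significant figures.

V_out/V_DC = R2/(R1+R2) = 0.1327.
So R1 = R2 · (V_DC/V_out − 1) = 18.2 × (10.4/1.38 − 1) = 18.2 × 6.536 = 119.0 MΩ.

R1 ≈ 119 MΩ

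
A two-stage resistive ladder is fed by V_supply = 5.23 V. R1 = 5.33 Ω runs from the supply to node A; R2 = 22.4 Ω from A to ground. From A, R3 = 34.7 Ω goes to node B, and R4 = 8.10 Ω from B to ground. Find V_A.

Looking into the second stage from A: R3 + R4 = 42.80 Ω appears in parallel with R2.
Effective lower resistance at A: R2 ‖ 42.80 = 14.70 Ω.
First divider: V_A = V_supply · 14.70/(5.33 + 14.70) = 3.839 V.

V_A ≈ 3.84 V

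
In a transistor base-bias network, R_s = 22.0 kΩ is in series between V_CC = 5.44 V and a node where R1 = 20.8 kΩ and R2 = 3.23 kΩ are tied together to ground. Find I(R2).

Parallel bank: R_p = 1/(1/20.8 + 1/3.23) = 2.796 kΩ.
V_A = 5.44 × 2.796/24.80 = 0.6134 V.
Branch current I = V_A/R2 = 0.6134/3.23 = 0.1899 mA.

I ≈ 0.190 mA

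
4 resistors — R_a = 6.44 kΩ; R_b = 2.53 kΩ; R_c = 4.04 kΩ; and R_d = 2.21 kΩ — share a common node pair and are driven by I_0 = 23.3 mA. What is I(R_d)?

ΣG = 1/6.44 + 1/2.53 + 1/4.04 + 1/2.21 = 1.251.
R_d takes the fraction G_k/ΣG = 0.4525/1.251 = 0.3618, so I = 23.3 × 0.3618 = 8.431 mA.

I ≈ 8.43 mA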